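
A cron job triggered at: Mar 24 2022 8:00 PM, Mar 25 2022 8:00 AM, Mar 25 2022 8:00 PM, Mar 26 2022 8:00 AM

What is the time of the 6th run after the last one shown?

Spacing: 12, 12, 12 h — constant 12 h.
Mar 26 2022 8:00 AM + 12 h = Mar 26 2022 8:00 PM.
Mar 26 2022 8:00 PM + 12 h = Mar 27 2022 8:00 AM.
Mar 27 2022 8:00 AM + 12 h = Mar 27 2022 8:00 PM.
Mar 27 2022 8:00 PM + 12 h = Mar 28 2022 8:00 AM.
Mar 28 2022 8:00 AM + 12 h = Mar 28 2022 8:00 PM.
Mar 28 2022 8:00 PM + 12 h = Mar 29 2022 8:00 AM.

Mar 29 2022 8:00 AM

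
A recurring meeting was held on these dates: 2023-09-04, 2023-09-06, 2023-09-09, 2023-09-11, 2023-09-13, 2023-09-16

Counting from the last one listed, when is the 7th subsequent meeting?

2023-10-02

Every event lands on a Monday or Wednesday or Saturday (gaps cycle 2, 3, 2, 2, 3).
So the schedule is: every Monday, Wednesday and Saturday.
The following Monday is 2023-09-18.
Next Wednesday: 2023-09-20.
Next Saturday: 2023-09-23.
Next Monday: 2023-09-25.
The following Wednesday is 2023-09-27.
Next Saturday: 2023-09-30.
The following Monday is 2023-10-02.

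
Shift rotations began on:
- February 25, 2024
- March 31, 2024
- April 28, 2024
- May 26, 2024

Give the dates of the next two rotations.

Every date is a Sunday; gaps 35, 28, 28 days.
Each is the last Sunday of its month (at least one falls on the 29th or later, ruling out '4th Sunday').
June 2024 ends with Sunday June 30, 2024.
Last Sunday of July 2024: July 28, 2024.

June 30, 2024; July 28, 2024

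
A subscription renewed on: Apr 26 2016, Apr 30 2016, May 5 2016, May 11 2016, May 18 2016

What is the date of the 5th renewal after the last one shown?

Jul 7 2016

Intervals are 4, 5, 6, 7 days — an arithmetic progression with common difference 1.
Next gap: 8 days. May 18 2016 + 8 days = May 26 2016.
Next gap: 9 days. May 26 2016 + 9 days = Jun 4 2016.
Next gap: 10 days. Jun 4 2016 + 10 days = Jun 14 2016.
Next gap: 11 days. Jun 14 2016 + 11 days = Jun 25 2016.
Next gap: 12 days. Jun 25 2016 + 12 days = Jul 7 2016.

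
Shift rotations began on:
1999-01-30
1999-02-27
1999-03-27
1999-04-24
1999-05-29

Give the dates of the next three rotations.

1999-06-26, 1999-07-31, 1999-08-28

These are Saturdays with 28, 28, 28, 35-day gaps.
Each is the final Saturday of its month — 1999-01-30 is past the 28th, so '4th Saturday' doesn't fit.
Last Saturday of June 1999: 1999-06-26.
Last Saturday of July 1999: 1999-07-31.
Last Saturday of August 1999: 1999-08-28.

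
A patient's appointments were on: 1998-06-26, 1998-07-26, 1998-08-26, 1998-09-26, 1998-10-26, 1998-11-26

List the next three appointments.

1998-12-26, 1999-01-26, 1999-02-26

The day-of-month is always 26 (30, 31, 31, 30, 31 days between events).
So this recurs on the 26th of each month.
Next: December 1998 → 1998-12-26.
January 1999: 1999-01-26.
February 1999: 1999-02-26.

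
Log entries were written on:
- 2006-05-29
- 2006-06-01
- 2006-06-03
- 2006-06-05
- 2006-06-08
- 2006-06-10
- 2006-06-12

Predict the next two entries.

Every event lands on a Monday or Thursday or Saturday (gaps cycle 3, 2, 2, 3, 2, 2).
So the schedule is: every Monday, Thursday and Saturday.
Next Thursday: 2006-06-15.
The following Saturday is 2006-06-17.

2006-06-15, 2006-06-17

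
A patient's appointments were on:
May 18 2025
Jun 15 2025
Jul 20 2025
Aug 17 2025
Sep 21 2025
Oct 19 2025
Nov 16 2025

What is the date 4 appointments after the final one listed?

All dates are Sundays, 28, 35, 28, 35, 28, 28 days apart.
Specifically, the 3rd Sunday of each month.
December 2025 — 3rd Sunday is Dec 21 2025.
3rd Sunday of January 2026: Jan 18 2026.
February 2026 — 3rd Sunday is Feb 15 2026.
3rd Sunday of March 2026: Mar 15 2026.

Mar 15 2026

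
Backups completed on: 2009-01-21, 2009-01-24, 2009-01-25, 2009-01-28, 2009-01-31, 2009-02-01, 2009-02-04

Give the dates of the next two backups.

Every event lands on a Wednesday or Saturday or Sunday (gaps cycle 3, 1, 3, 3, 1, 3).
So the schedule is: every Wednesday, Saturday and Sunday.
Next Saturday: 2009-02-07.
Next Sunday: 2009-02-08.

2009-02-07, 2009-02-08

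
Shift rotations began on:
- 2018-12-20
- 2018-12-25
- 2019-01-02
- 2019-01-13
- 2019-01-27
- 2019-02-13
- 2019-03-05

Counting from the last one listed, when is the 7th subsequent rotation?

Gaps: 5, 8, 11, 14, 17, 20 days — each gap is 3 larger than the previous one.
Next gap: 23 days. 2019-03-05 + 23 days = 2019-03-28.
Next gap: 26 days. 2019-03-28 + 26 days = 2019-04-23.
Next gap: 29 days. 2019-04-23 + 29 days = 2019-05-22.
Next gap: 32 days. 2019-05-22 + 32 days = 2019-06-23.
Next gap: 35 days. 2019-06-23 + 35 days = 2019-07-28.
Next gap: 38 days. 2019-07-28 + 38 days = 2019-09-04.
Next gap: 41 days. 2019-09-04 + 41 days = 2019-10-15.

2019-10-15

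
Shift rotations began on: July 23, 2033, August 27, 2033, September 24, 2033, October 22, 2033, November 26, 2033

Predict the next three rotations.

December 24, 2033; January 28, 2034; February 25, 2034

All dates are Saturdays, 35, 28, 28, 35 days apart.
Specifically, the 4th Saturday of each month.
4th Saturday of December 2033: December 24, 2033.
4th Saturday of January 2034: January 28, 2034.
4th Saturday of February 2034: February 25, 2034.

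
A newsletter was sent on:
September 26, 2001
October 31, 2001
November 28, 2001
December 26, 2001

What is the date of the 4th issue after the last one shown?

All Wednesdays; the gaps (35, 28, 28) vary with month length.
This is the last Wednesday of each month.
Last Wednesday of January 2002: January 30, 2002.
February 2002 ends with Wednesday February 27, 2002.
Last Wednesday of March 2002: March 27, 2002.
Last Wednesday of April 2002: April 24, 2002.

April 24, 2002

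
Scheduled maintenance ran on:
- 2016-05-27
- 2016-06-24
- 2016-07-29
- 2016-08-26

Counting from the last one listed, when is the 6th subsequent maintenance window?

Every date is a Friday; gaps 28, 35, 28 days.
Each is the last Friday of its month (at least one falls on the 29th or later, ruling out '4th Friday').
Last Friday of September 2016: 2016-09-30.
October 2016 ends with Friday 2016-10-28.
November 2016 ends with Friday 2016-11-25.
December 2016 ends with Friday 2016-12-30.
January 2017 ends with Friday 2017-01-27.
February 2017 ends with Friday 2017-02-24.

2017-02-24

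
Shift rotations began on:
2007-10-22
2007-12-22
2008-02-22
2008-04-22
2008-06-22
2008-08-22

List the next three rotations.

2008-10-22, 2008-12-22, 2009-02-22

Each date is the 22nd; the gaps (61, 62, 60, 61, 61) track the month lengths.
The rule is the 22nd of every 2 months.
Next: October 2008 → 2008-10-22.
Next: December 2008 → 2008-12-22.
Next: February 2009 → 2009-02-22.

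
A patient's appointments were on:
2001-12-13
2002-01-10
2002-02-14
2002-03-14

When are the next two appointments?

Gaps: 28, 35, 28 days — a mix of 28 and 35. Every date is a Thursday.
Each is the 2nd Thursday of its month.
April 2002 — 2nd Thursday is 2002-04-11.
2nd Thursday of May 2002: 2002-05-09.

2002-04-11, 2002-05-09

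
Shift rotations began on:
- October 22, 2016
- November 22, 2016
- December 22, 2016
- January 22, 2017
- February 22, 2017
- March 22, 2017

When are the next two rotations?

Gaps: 31, 30, 31, 31, 28 days — not constant. Every event is on the 22nd of the month.
Pattern: the 22nd of each month.
April 2017: April 22, 2017.
Next: May 2017 → May 22, 2017.

April 22, 2017; May 22, 2017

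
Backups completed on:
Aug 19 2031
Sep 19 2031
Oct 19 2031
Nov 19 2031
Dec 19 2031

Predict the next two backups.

Jan 19 2032, Feb 19 2032

The day-of-month is always 19 (31, 30, 31, 30 days between events).
So this recurs on the 19th of each month.
January 2032: Jan 19 2032.
Next: February 2032 → Feb 19 2032.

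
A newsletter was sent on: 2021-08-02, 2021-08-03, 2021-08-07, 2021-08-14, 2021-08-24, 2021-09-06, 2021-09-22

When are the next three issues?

Gaps: 1, 4, 7, 10, 13, 16 days — each gap is 3 larger than the previous one.
Next gap: 19 days. 2021-09-22 + 19 days = 2021-10-11.
Next gap: 22 days. 2021-10-11 + 22 days = 2021-11-02.
Next gap: 25 days. 2021-11-02 + 25 days = 2021-11-27.

2021-10-11, 2021-11-02, 2021-11-27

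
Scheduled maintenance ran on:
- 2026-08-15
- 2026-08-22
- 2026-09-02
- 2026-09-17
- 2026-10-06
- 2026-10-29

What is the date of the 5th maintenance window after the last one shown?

The spacing grows by 4 each time: 7, 11, 15, 19, 23 days.
Next gap: 27 days. 2026-10-29 + 27 days = 2026-11-25.
Next gap: 31 days. 2026-11-25 + 31 days = 2026-12-26.
Next gap: 35 days. 2026-12-26 + 35 days = 2027-01-30.
Next gap: 39 days. 2027-01-30 + 39 days = 2027-03-10.
Next gap: 43 days. 2027-03-10 + 43 days = 2027-04-22.

2027-04-22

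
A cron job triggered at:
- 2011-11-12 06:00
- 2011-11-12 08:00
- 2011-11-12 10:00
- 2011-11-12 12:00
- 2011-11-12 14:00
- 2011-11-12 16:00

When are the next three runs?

2011-11-12 18:00, 2011-11-12 20:00, 2011-11-12 22:00

Gaps: 2, 2, 2, 2, 2 hours — each event is 2 hours after the previous one.
2011-11-12 16:00 + 2 h = 2011-11-12 18:00.
2011-11-12 18:00 + 2 h = 2011-11-12 20:00.
2011-11-12 20:00 + 2 h = 2011-11-12 22:00.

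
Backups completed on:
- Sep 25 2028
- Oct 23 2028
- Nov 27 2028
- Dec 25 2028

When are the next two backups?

Jan 22 2029, Feb 26 2029

All dates are Mondays, 28, 35, 28 days apart.
Specifically, the 4th Monday of each month.
4th Monday of January 2029: Jan 22 2029.
4th Monday of February 2029: Feb 26 2029.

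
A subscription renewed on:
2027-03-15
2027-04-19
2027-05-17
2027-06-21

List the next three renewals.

These are Mondays at 28- or 35-day spacing (35, 28, 35).
The pattern: 3rd Monday of the month.
July 2027 — 3rd Monday is 2027-07-19.
August 2027 — 3rd Monday is 2027-08-16.
3rd Monday of September 2027: 2027-09-20.

2027-07-19, 2027-08-16, 2027-09-20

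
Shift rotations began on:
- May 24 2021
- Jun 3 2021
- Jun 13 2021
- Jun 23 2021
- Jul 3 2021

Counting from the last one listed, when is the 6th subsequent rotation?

Gaps between consecutive events: 10, 10, 10, 10 days — a constant 10-day interval.
Jul 3 2021 + 10 days = Jul 13 2021.
Jul 13 2021 + 10 days = Jul 23 2021.
Jul 23 2021 + 10 days = Aug 2 2021.
Aug 2 2021 + 10 days = Aug 12 2021.
Aug 12 2021 + 10 days = Aug 22 2021.
Aug 22 2021 + 10 days = Sep 1 2021.

Sep 1 2021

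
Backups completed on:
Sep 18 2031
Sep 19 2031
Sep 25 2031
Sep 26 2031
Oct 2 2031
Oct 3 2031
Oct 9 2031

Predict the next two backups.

Gaps: 1, 6, 1, 6, 1, 6 days — not constant, but cyclic with period 2.
The events fall on every Thursday and Friday.
The following Friday is Oct 10 2031.
Next Thursday: Oct 16 2031.

Oct 10 2031, Oct 16 2031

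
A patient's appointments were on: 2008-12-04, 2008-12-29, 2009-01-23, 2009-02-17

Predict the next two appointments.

The spacing is 25, 25, 25 days — always 25 days.
2009-02-17 + 25 days = 2009-03-14.
2009-03-14 + 25 days = 2009-04-08.

2009-03-14, 2009-04-08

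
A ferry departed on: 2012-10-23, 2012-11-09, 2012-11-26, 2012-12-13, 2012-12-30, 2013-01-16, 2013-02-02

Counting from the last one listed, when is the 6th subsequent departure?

Gaps between consecutive events: 17, 17, 17, 17, 17, 17 days — a constant 17-day interval.
2013-02-02 + 17 days = 2013-02-19.
2013-02-19 + 17 days = 2013-03-08.
2013-03-08 + 17 days = 2013-03-25.
2013-03-25 + 17 days = 2013-04-11.
2013-04-11 + 17 days = 2013-04-28.
2013-04-28 + 17 days = 2013-05-15.

2013-05-15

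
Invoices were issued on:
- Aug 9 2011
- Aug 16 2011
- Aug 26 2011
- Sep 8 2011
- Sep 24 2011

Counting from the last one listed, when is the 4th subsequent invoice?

Dec 27 2011

The spacing grows by 3 each time: 7, 10, 13, 16 days.
Next gap: 19 days. Sep 24 2011 + 19 days = Oct 13 2011.
Next gap: 22 days. Oct 13 2011 + 22 days = Nov 4 2011.
Next gap: 25 days. Nov 4 2011 + 25 days = Nov 29 2011.
Next gap: 28 days. Nov 29 2011 + 28 days = Dec 27 2011.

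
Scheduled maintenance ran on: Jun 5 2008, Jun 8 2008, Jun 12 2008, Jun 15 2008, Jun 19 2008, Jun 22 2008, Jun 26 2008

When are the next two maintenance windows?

Jun 29 2008, Jul 3 2008

Gaps: 3, 4, 3, 4, 3, 4 days — not constant, but cyclic with period 2.
The events fall on every Thursday and Sunday.
Next Sunday: Jun 29 2008.
The following Thursday is Jul 3 2008.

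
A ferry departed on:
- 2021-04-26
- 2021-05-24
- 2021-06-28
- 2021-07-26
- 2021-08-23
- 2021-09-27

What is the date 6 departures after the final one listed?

Gaps: 28, 35, 28, 28, 35 days — a mix of 28 and 35. Every date is a Monday.
Each is the 4th Monday of its month.
4th Monday of October 2021: 2021-10-25.
November 2021 — 4th Monday is 2021-11-22.
December 2021 — 4th Monday is 2021-12-27.
4th Monday of January 2022: 2022-01-24.
February 2022 — 4th Monday is 2022-02-28.
March 2022 — 4th Monday is 2022-03-28.

2022-03-28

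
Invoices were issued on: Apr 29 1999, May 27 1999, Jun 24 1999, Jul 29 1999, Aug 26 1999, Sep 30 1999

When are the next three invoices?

Oct 28 1999, Nov 25 1999, Dec 30 1999

All Thursdays; the gaps (28, 28, 35, 28, 35) vary with month length.
This is the last Thursday of each month.
Last Thursday of October 1999: Oct 28 1999.
November 1999 ends with Thursday Nov 25 1999.
December 1999 ends with Thursday Dec 30 1999.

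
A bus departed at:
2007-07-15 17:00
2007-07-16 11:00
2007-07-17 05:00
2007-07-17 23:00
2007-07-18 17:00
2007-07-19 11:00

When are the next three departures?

2007-07-20 05:00, 2007-07-20 23:00, 2007-07-21 17:00

The interval is a steady 18 hours (18, 18, 18, 18, 18).
2007-07-19 11:00 + 18 h = 2007-07-20 05:00.
2007-07-20 05:00 + 18 h = 2007-07-20 23:00.
2007-07-20 23:00 + 18 h = 2007-07-21 17:00.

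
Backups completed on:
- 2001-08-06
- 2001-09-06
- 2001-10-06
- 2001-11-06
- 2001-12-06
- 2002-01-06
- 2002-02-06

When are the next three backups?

The day-of-month is always 6 (31, 30, 31, 30, 31, 31 days between events).
So this recurs on the 6th of each month.
March 2002: 2002-03-06.
Next: April 2002 → 2002-04-06.
Next: May 2002 → 2002-05-06.

2002-03-06, 2002-04-06, 2002-05-06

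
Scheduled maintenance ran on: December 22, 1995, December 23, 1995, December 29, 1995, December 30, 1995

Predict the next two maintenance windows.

Gaps: 1, 6, 1 days — not constant, but cyclic with period 2.
The events fall on every Friday and Saturday.
The following Friday is January 5, 1996.
The following Saturday is January 6, 1996.

January 5, 1996; January 6, 1996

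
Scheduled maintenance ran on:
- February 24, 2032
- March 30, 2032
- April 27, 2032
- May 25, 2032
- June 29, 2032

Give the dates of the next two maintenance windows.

These are Tuesdays with 35, 28, 28, 35-day gaps.
Each is the final Tuesday of its month — March 30, 2032 is past the 28th, so '4th Tuesday' doesn't fit.
Last Tuesday of July 2032: July 27, 2032.
August 2032 ends with Tuesday August 31, 2032.

July 27, 2032; August 31, 2032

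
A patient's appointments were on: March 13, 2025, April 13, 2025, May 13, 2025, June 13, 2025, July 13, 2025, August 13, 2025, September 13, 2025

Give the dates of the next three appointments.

Gaps: 31, 30, 31, 30, 31, 31 days — not constant. Every event is on the 13th of the month.
Pattern: the 13th of each month.
October 2025: October 13, 2025.
Next: November 2025 → November 13, 2025.
December 2025: December 13, 2025.

October 13, 2025; November 13, 2025; December 13, 2025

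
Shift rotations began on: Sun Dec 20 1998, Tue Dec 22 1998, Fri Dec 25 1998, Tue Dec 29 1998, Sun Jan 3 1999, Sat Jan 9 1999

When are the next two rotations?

Gaps: 2, 3, 4, 5, 6 days — each gap is 1 larger than the previous one.
Next gap: 7 days. Sat Jan 9 1999 + 7 days = Sat Jan 16 1999.
Next gap: 8 days. Sat Jan 16 1999 + 8 days = Sun Jan 24 1999.

Sat Jan 16 1999, Sun Jan 24 1999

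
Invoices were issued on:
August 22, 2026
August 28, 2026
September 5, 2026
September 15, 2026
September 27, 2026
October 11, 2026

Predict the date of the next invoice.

October 27, 2026

Gaps: 6, 8, 10, 12, 14 days — each gap is 2 larger than the previous one.
Next gap: 16 days. October 11, 2026 + 16 days = October 27, 2026.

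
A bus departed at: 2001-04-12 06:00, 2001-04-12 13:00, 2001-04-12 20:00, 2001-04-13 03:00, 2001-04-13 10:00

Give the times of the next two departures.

Spacing: 7, 7, 7, 7 h — constant 7 h.
2001-04-13 10:00 + 7 h = 2001-04-13 17:00.
2001-04-13 17:00 + 7 h = 2001-04-14 00:00.

2001-04-13 17:00, 2001-04-14 00:00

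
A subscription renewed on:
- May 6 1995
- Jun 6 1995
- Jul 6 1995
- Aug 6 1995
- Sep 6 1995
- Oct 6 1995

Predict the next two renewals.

Nov 6 1995, Dec 6 1995

The day-of-month is always 6 (31, 30, 31, 31, 30 days between events).
So this recurs on the 6th of each month.
Next: November 1995 → Nov 6 1995.
Next: December 1995 → Dec 6 1995.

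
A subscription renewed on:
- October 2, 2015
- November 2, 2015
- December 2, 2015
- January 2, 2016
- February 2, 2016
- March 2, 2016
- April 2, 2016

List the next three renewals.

Each date is the 2nd; the gaps (31, 30, 31, 31, 29, 31) track the month lengths.
The rule is the 2nd of each month.
May 2016: May 2, 2016.
June 2016: June 2, 2016.
July 2016: July 2, 2016.

May 2, 2016; June 2, 2016; July 2, 2016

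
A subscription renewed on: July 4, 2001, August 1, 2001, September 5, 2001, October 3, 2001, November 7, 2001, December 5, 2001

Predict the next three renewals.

All dates are Wednesdays, 28, 35, 28, 35, 28 days apart.
Specifically, the 1st Wednesday of each month.
January 2002 — 1st Wednesday is January 2, 2002.
February 2002 — 1st Wednesday is February 6, 2002.
March 2002 — 1st Wednesday is March 6, 2002.

January 2, 2002; February 6, 2002; March 6, 2002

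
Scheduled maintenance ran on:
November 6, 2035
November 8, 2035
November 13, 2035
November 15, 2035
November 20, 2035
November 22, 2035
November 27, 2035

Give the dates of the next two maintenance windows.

Gaps: 2, 5, 2, 5, 2, 5 days — not constant, but cyclic with period 2.
The events fall on every Tuesday and Thursday.
The following Thursday is November 29, 2035.
Next Tuesday: December 4, 2035.

November 29, 2035; December 4, 2035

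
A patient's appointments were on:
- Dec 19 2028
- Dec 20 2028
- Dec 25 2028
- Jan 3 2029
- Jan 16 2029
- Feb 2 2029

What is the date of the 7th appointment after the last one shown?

Sep 21 2029

Gaps: 1, 5, 9, 13, 17 days — each gap is 4 larger than the previous one.
Next gap: 21 days. Feb 2 2029 + 21 days = Feb 23 2029.
Next gap: 25 days. Feb 23 2029 + 25 days = Mar 20 2029.
Next gap: 29 days. Mar 20 2029 + 29 days = Apr 18 2029.
Next gap: 33 days. Apr 18 2029 + 33 days = May 21 2029.
Next gap: 37 days. May 21 2029 + 37 days = Jun 27 2029.
Next gap: 41 days. Jun 27 2029 + 41 days = Aug 7 2029.
Next gap: 45 days. Aug 7 2029 + 45 days = Sep 21 2029.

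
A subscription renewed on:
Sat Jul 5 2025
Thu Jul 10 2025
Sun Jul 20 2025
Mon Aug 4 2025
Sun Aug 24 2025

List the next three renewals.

Thu Sep 18 2025, Sat Oct 18 2025, Sat Nov 22 2025

Gaps: 5, 10, 15, 20 days — each gap is 5 larger than the previous one.
Next gap: 25 days. Sun Aug 24 2025 + 25 days = Thu Sep 18 2025.
Next gap: 30 days. Thu Sep 18 2025 + 30 days = Sat Oct 18 2025.
Next gap: 35 days. Sat Oct 18 2025 + 35 days = Sat Nov 22 2025.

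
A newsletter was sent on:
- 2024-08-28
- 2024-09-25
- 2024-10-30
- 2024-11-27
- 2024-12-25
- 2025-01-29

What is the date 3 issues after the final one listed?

All Wednesdays; the gaps (28, 35, 28, 28, 35) vary with month length.
This is the last Wednesday of each month.
February 2025 ends with Wednesday 2025-02-26.
March 2025 ends with Wednesday 2025-03-26.
Last Wednesday of April 2025: 2025-04-30.

2025-04-30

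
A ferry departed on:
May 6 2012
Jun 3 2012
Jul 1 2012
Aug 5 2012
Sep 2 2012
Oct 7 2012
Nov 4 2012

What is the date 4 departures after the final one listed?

Gaps: 28, 28, 35, 28, 35, 28 days — a mix of 28 and 35. Every date is a Sunday.
Each is the 1st Sunday of its month.
1st Sunday of December 2012: Dec 2 2012.
1st Sunday of January 2013: Jan 6 2013.
February 2013 — 1st Sunday is Feb 3 2013.
1st Sunday of March 2013: Mar 3 2013.

Mar 3 2013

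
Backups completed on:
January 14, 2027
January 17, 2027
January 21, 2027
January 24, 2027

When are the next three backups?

January 28, 2027; January 31, 2027; February 4, 2027

Every event lands on a Thursday or Sunday (gaps cycle 3, 4, 3).
So the schedule is: every Thursday and Sunday.
Next Thursday: January 28, 2027.
The following Sunday is January 31, 2027.
The following Thursday is February 4, 2027.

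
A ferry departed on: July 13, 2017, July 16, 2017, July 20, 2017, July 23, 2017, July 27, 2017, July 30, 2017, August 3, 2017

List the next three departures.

August 6, 2017; August 10, 2017; August 13, 2017

The gap pattern 3, 4, 3, 4, 3, 4 repeats every 2 events.
These are the Thursdays and Sundays of each week.
Next Sunday: August 6, 2017.
Next Thursday: August 10, 2017.
The following Sunday is August 13, 2017.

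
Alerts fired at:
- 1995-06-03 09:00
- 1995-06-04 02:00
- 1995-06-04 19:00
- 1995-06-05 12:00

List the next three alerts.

1995-06-06 05:00, 1995-06-06 22:00, 1995-06-07 15:00

The interval is a steady 17 hours (17, 17, 17).
1995-06-05 12:00 + 17 h = 1995-06-06 05:00.
1995-06-06 05:00 + 17 h = 1995-06-06 22:00.
1995-06-06 22:00 + 17 h = 1995-06-07 15:00.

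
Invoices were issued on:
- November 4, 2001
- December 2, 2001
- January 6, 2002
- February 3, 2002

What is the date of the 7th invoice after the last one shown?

Gaps: 28, 35, 28 days — a mix of 28 and 35. Every date is a Sunday.
Each is the 1st Sunday of its month.
1st Sunday of March 2002: March 3, 2002.
April 2002 — 1st Sunday is April 7, 2002.
May 2002 — 1st Sunday is May 5, 2002.
June 2002 — 1st Sunday is June 2, 2002.
1st Sunday of July 2002: July 7, 2002.
1st Sunday of August 2002: August 4, 2002.
September 2002 — 1st Sunday is September 1, 2002.

September 1, 2002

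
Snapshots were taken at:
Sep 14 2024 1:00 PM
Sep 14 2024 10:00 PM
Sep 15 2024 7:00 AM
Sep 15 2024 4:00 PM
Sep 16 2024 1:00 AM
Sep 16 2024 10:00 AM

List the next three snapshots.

Sep 16 2024 7:00 PM, Sep 17 2024 4:00 AM, Sep 17 2024 1:00 PM

The interval is a steady 9 hours (9, 9, 9, 9, 9).
Sep 16 2024 10:00 AM + 9 h = Sep 16 2024 7:00 PM.
Sep 16 2024 7:00 PM + 9 h = Sep 17 2024 4:00 AM.
Sep 17 2024 4:00 AM + 9 h = Sep 17 2024 1:00 PM.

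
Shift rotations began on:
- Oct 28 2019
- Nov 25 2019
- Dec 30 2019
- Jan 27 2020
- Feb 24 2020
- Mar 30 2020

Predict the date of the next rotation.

Apr 27 2020

All Mondays; the gaps (28, 35, 28, 28, 35) vary with month length.
This is the last Monday of each month.
Last Monday of April 2020: Apr 27 2020.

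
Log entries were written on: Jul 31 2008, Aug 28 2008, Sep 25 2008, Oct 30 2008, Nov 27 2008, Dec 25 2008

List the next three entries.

Every date is a Thursday; gaps 28, 28, 35, 28, 28 days.
Each is the last Thursday of its month (at least one falls on the 29th or later, ruling out '4th Thursday').
January 2009 ends with Thursday Jan 29 2009.
February 2009 ends with Thursday Feb 26 2009.
Last Thursday of March 2009: Mar 26 2009.

Jan 29 2009, Feb 26 2009, Mar 26 2009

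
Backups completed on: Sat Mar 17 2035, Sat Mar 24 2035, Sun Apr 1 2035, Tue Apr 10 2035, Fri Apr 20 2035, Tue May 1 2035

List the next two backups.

Intervals are 7, 8, 9, 10, 11 days — an arithmetic progression with common difference 1.
Next gap: 12 days. Tue May 1 2035 + 12 days = Sun May 13 2035.
Next gap: 13 days. Sun May 13 2035 + 13 days = Sat May 26 2035.

Sun May 13 2035, Sat May 26 2035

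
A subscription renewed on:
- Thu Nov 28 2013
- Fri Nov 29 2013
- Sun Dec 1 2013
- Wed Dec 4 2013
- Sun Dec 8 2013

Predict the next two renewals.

Intervals are 1, 2, 3, 4 days — an arithmetic progression with common difference 1.
Next gap: 5 days. Sun Dec 8 2013 + 5 days = Fri Dec 13 2013.
Next gap: 6 days. Fri Dec 13 2013 + 6 days = Thu Dec 19 2013.

Fri Dec 13 2013, Thu Dec 19 2013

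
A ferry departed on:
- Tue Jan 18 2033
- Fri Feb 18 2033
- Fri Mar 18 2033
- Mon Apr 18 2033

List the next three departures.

Wed May 18 2033, Sat Jun 18 2033, Mon Jul 18 2033

Each date is the 18th; the gaps (31, 28, 31) track the month lengths.
The rule is the 18th of each month.
May 2033: Wed May 18 2033.
Next: June 2033 → Sat Jun 18 2033.
July 2033: Mon Jul 18 2033.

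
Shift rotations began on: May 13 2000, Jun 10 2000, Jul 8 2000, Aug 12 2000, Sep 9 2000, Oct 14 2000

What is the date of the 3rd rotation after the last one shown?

Jan 13 2001

All dates are Saturdays, 28, 28, 35, 28, 35 days apart.
Specifically, the 2nd Saturday of each month.
2nd Saturday of November 2000: Nov 11 2000.
2nd Saturday of December 2000: Dec 9 2000.
2nd Saturday of January 2001: Jan 13 2001.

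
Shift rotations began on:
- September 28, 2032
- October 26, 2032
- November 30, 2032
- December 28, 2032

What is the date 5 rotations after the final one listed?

May 31, 2033

Every date is a Tuesday; gaps 28, 35, 28 days.
Each is the last Tuesday of its month (at least one falls on the 29th or later, ruling out '4th Tuesday').
Last Tuesday of January 2033: January 25, 2033.
Last Tuesday of February 2033: February 22, 2033.
Last Tuesday of March 2033: March 29, 2033.
Last Tuesday of April 2033: April 26, 2033.
Last Tuesday of May 2033: May 31, 2033.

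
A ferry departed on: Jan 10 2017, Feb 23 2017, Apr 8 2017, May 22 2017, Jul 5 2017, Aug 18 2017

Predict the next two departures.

Gaps between consecutive events: 44, 44, 44, 44, 44 days — a constant 44-day interval.
Aug 18 2017 + 44 days = Oct 1 2017.
Oct 1 2017 + 44 days = Nov 14 2017.

Oct 1 2017, Nov 14 2017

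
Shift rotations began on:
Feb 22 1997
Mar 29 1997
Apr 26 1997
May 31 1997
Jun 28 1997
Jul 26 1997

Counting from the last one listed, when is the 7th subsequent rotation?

These are Saturdays with 35, 28, 35, 28, 28-day gaps.
Each is the final Saturday of its month — Mar 29 1997 is past the 28th, so '4th Saturday' doesn't fit.
Last Saturday of August 1997: Aug 30 1997.
September 1997 ends with Saturday Sep 27 1997.
October 1997 ends with Saturday Oct 25 1997.
November 1997 ends with Saturday Nov 29 1997.
Last Saturday of December 1997: Dec 27 1997.
January 1998 ends with Saturday Jan 31 1998.
Last Saturday of February 1998: Feb 28 1998.

Feb 28 1998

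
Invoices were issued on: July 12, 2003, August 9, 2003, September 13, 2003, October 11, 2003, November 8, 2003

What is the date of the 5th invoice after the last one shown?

All dates are Saturdays, 28, 35, 28, 28 days apart.
Specifically, the 2nd Saturday of each month.
December 2003 — 2nd Saturday is December 13, 2003.
2nd Saturday of January 2004: January 10, 2004.
February 2004 — 2nd Saturday is February 14, 2004.
2nd Saturday of March 2004: March 13, 2004.
2nd Saturday of April 2004: April 10, 2004.

April 10, 2004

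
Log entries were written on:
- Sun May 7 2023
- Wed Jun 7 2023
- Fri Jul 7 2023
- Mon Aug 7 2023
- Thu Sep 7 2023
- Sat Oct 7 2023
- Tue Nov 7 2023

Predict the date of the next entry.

Thu Dec 7 2023

Each date is the 7th; the gaps (31, 30, 31, 31, 30, 31) track the month lengths.
The rule is the 7th of each month.
Next: December 2023 → Thu Dec 7 2023.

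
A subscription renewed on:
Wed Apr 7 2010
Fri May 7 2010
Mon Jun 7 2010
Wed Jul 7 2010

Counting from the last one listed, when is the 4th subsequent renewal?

Each date is the 7th; the gaps (30, 31, 30) track the month lengths.
The rule is the 7th of each month.
August 2010: Sat Aug 7 2010.
September 2010: Tue Sep 7 2010.
Next: October 2010 → Thu Oct 7 2010.
November 2010: Sun Nov 7 2010.

Sun Nov 7 2010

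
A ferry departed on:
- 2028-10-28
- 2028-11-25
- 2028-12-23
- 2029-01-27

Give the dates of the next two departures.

Gaps: 28, 28, 35 days — a mix of 28 and 35. Every date is a Saturday.
Each is the 4th Saturday of its month.
February 2029 — 4th Saturday is 2029-02-24.
March 2029 — 4th Saturday is 2029-03-24.

2029-02-24, 2029-03-24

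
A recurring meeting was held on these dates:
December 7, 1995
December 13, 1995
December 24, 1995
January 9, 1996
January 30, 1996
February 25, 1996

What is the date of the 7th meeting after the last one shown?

January 12, 1997

Intervals are 6, 11, 16, 21, 26 days — an arithmetic progression with common difference 5.
Next gap: 31 days. February 25, 1996 + 31 days = March 27, 1996.
Next gap: 36 days. March 27, 1996 + 36 days = May 2, 1996.
Next gap: 41 days. May 2, 1996 + 41 days = June 12, 1996.
Next gap: 46 days. June 12, 1996 + 46 days = July 28, 1996.
Next gap: 51 days. July 28, 1996 + 51 days = September 17, 1996.
Next gap: 56 days. September 17, 1996 + 56 days = November 12, 1996.
Next gap: 61 days. November 12, 1996 + 61 days = January 12, 1997.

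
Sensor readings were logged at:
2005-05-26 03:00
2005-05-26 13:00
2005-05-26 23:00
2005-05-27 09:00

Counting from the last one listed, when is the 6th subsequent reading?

2005-05-29 21:00

Gaps: 10, 10, 10 hours — each event is 10 hours after the previous one.
2005-05-27 09:00 + 10 h = 2005-05-27 19:00.
2005-05-27 19:00 + 10 h = 2005-05-28 05:00.
2005-05-28 05:00 + 10 h = 2005-05-28 15:00.
2005-05-28 15:00 + 10 h = 2005-05-29 01:00.
2005-05-29 01:00 + 10 h = 2005-05-29 11:00.
2005-05-29 11:00 + 10 h = 2005-05-29 21:00.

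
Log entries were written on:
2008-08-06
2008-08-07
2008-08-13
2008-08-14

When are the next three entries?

The gap pattern 1, 6, 1 repeats every 2 events.
These are the Wednesdays and Thursdays of each week.
The following Wednesday is 2008-08-20.
The following Thursday is 2008-08-21.
The following Wednesday is 2008-08-27.

2008-08-20, 2008-08-21, 2008-08-27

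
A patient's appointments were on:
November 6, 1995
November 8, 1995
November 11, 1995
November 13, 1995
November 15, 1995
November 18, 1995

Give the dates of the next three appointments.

Gaps: 2, 3, 2, 2, 3 days — not constant, but cyclic with period 3.
The events fall on every Monday, Wednesday and Saturday.
Next Monday: November 20, 1995.
Next Wednesday: November 22, 1995.
Next Saturday: November 25, 1995.

November 20, 1995; November 22, 1995; November 25, 1995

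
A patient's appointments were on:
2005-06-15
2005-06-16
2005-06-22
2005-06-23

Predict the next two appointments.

2005-06-29, 2005-06-30

The gap pattern 1, 6, 1 repeats every 2 events.
These are the Wednesdays and Thursdays of each week.
Next Wednesday: 2005-06-29.
Next Thursday: 2005-06-30.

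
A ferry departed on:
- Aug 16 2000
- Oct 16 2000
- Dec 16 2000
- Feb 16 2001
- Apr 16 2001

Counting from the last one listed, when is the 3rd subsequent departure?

Oct 16 2001

The day-of-month is always 16 (61, 61, 62, 59 days between events).
So this recurs on the 16th of every 2 months.
June 2001: Jun 16 2001.
August 2001: Aug 16 2001.
October 2001: Oct 16 2001.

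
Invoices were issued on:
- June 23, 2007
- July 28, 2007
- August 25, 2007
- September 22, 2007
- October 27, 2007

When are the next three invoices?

November 24, 2007; December 22, 2007; January 26, 2008

These are Saturdays at 28- or 35-day spacing (35, 28, 28, 35).
The pattern: 4th Saturday of the month.
4th Saturday of November 2007: November 24, 2007.
4th Saturday of December 2007: December 22, 2007.
January 2008 — 4th Saturday is January 26, 2008.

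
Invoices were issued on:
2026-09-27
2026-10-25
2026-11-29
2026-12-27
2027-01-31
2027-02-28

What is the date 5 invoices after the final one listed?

2027-07-25

All Sundays; the gaps (28, 35, 28, 35, 28) vary with month length.
This is the last Sunday of each month.
Last Sunday of March 2027: 2027-03-28.
April 2027 ends with Sunday 2027-04-25.
May 2027 ends with Sunday 2027-05-30.
Last Sunday of June 2027: 2027-06-27.
July 2027 ends with Sunday 2027-07-25.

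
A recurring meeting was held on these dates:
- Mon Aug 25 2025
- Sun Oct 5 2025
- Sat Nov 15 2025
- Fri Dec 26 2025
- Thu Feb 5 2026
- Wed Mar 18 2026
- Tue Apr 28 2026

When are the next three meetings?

Mon Jun 8 2026, Sun Jul 19 2026, Sat Aug 29 2026

The spacing is 41, 41, 41, 41, 41, 41 days — always 41 days.
Tue Apr 28 2026 + 41 days = Mon Jun 8 2026.
Mon Jun 8 2026 + 41 days = Sun Jul 19 2026.
Sun Jul 19 2026 + 41 days = Sat Aug 29 2026.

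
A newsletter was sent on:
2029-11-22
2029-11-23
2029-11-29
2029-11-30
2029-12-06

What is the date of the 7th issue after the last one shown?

Gaps: 1, 6, 1, 6 days — not constant, but cyclic with period 2.
The events fall on every Thursday and Friday.
The following Friday is 2029-12-07.
Next Thursday: 2029-12-13.
The following Friday is 2029-12-14.
Next Thursday: 2029-12-20.
Next Friday: 2029-12-21.
Next Thursday: 2029-12-27.
The following Friday is 2029-12-28.

2029-12-28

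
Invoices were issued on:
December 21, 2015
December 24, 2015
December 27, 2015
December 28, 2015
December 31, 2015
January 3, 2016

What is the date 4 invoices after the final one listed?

Gaps: 3, 3, 1, 3, 3 days — not constant, but cyclic with period 3.
The events fall on every Monday, Thursday and Sunday.
Next Monday: January 4, 2016.
Next Thursday: January 7, 2016.
Next Sunday: January 10, 2016.
The following Monday is January 11, 2016.

January 11, 2016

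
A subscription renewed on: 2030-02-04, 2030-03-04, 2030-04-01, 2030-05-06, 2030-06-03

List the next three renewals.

2030-07-01, 2030-08-05, 2030-09-02

These are Mondays at 28- or 35-day spacing (28, 28, 35, 28).
The pattern: 1st Monday of the month.
1st Monday of July 2030: 2030-07-01.
1st Monday of August 2030: 2030-08-05.
1st Monday of September 2030: 2030-09-02.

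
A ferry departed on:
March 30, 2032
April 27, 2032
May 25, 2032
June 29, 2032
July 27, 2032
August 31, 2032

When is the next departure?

September 28, 2032

All Tuesdays; the gaps (28, 28, 35, 28, 35) vary with month length.
This is the last Tuesday of each month.
September 2032 ends with Tuesday September 28, 2032.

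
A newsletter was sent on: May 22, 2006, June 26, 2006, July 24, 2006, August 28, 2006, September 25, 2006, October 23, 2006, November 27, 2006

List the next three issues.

Gaps: 35, 28, 35, 28, 28, 35 days — a mix of 28 and 35. Every date is a Monday.
Each is the 4th Monday of its month.
4th Monday of December 2006: December 25, 2006.
4th Monday of January 2007: January 22, 2007.
4th Monday of February 2007: February 26, 2007.

December 25, 2006; January 22, 2007; February 26, 2007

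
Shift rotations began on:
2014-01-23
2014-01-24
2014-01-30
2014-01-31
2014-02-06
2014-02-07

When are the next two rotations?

The gap pattern 1, 6, 1, 6, 1 repeats every 2 events.
These are the Thursdays and Fridays of each week.
Next Thursday: 2014-02-13.
Next Friday: 2014-02-14.

2014-02-13, 2014-02-14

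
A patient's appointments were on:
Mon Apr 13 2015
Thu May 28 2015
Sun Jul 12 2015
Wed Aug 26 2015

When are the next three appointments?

The spacing is 45, 45, 45 days — always 45 days.
Wed Aug 26 2015 + 45 days = Sat Oct 10 2015.
Sat Oct 10 2015 + 45 days = Tue Nov 24 2015.
Tue Nov 24 2015 + 45 days = Fri Jan 8 2016.

Sat Oct 10 2015, Tue Nov 24 2015, Fri Jan 8 2016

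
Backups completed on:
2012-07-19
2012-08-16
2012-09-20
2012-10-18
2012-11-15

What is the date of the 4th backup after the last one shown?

2013-03-21

All dates are Thursdays, 28, 35, 28, 28 days apart.
Specifically, the 3rd Thursday of each month.
December 2012 — 3rd Thursday is 2012-12-20.
January 2013 — 3rd Thursday is 2013-01-17.
February 2013 — 3rd Thursday is 2013-02-21.
March 2013 — 3rd Thursday is 2013-03-21.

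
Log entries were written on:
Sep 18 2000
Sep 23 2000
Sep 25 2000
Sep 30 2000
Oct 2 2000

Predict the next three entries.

Oct 7 2000, Oct 9 2000, Oct 14 2000

The gap pattern 5, 2, 5, 2 repeats every 2 events.
These are the Mondays and Saturdays of each week.
The following Saturday is Oct 7 2000.
The following Monday is Oct 9 2000.
The following Saturday is Oct 14 2000.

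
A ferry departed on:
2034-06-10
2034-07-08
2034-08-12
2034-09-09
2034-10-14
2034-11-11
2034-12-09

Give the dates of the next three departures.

2035-01-13, 2035-02-10, 2035-03-10

These are Saturdays at 28- or 35-day spacing (28, 35, 28, 35, 28, 28).
The pattern: 2nd Saturday of the month.
2nd Saturday of January 2035: 2035-01-13.
2nd Saturday of February 2035: 2035-02-10.
2nd Saturday of March 2035: 2035-03-10.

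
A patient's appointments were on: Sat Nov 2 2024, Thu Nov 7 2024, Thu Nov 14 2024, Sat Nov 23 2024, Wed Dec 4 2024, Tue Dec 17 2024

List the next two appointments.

The spacing grows by 2 each time: 5, 7, 9, 11, 13 days.
Next gap: 15 days. Tue Dec 17 2024 + 15 days = Wed Jan 1 2025.
Next gap: 17 days. Wed Jan 1 2025 + 17 days = Sat Jan 18 2025.

Wed Jan 1 2025, Sat Jan 18 2025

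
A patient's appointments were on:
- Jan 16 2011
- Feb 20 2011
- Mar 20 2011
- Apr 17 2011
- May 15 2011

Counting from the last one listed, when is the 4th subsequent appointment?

Sep 18 2011

Gaps: 35, 28, 28, 28 days — a mix of 28 and 35. Every date is a Sunday.
Each is the 3rd Sunday of its month.
3rd Sunday of June 2011: Jun 19 2011.
3rd Sunday of July 2011: Jul 17 2011.
3rd Sunday of August 2011: Aug 21 2011.
3rd Sunday of September 2011: Sep 18 2011.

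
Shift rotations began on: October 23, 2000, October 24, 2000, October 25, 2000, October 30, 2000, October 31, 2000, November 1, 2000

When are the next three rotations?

November 6, 2000; November 7, 2000; November 8, 2000

The gap pattern 1, 1, 5, 1, 1 repeats every 3 events.
These are the Mondays, Tuesdays and Wednesdays of each week.
The following Monday is November 6, 2000.
Next Tuesday: November 7, 2000.
Next Wednesday: November 8, 2000.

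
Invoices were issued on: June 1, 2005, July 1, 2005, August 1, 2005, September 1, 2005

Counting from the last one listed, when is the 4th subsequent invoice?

The day-of-month is always 1 (30, 31, 31 days between events).
So this recurs on the 1st of each month.
Next: October 2005 → October 1, 2005.
Next: November 2005 → November 1, 2005.
December 2005: December 1, 2005.
Next: January 2006 → January 1, 2006.

January 1, 2006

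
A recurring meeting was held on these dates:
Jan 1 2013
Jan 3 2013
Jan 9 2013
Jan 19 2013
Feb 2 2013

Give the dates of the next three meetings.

The spacing grows by 4 each time: 2, 6, 10, 14 days.
Next gap: 18 days. Feb 2 2013 + 18 days = Feb 20 2013.
Next gap: 22 days. Feb 20 2013 + 22 days = Mar 14 2013.
Next gap: 26 days. Mar 14 2013 + 26 days = Apr 9 2013.

Feb 20 2013, Mar 14 2013, Apr 9 2013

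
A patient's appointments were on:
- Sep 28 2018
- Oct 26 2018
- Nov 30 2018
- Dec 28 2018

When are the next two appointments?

Jan 25 2019, Feb 22 2019

All Fridays; the gaps (28, 35, 28) vary with month length.
This is the last Friday of each month.
Last Friday of January 2019: Jan 25 2019.
Last Friday of February 2019: Feb 22 2019.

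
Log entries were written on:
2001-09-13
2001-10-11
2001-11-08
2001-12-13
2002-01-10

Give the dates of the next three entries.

These are Thursdays at 28- or 35-day spacing (28, 28, 35, 28).
The pattern: 2nd Thursday of the month.
2nd Thursday of February 2002: 2002-02-14.
2nd Thursday of March 2002: 2002-03-14.
April 2002 — 2nd Thursday is 2002-04-11.

2002-02-14, 2002-03-14, 2002-04-11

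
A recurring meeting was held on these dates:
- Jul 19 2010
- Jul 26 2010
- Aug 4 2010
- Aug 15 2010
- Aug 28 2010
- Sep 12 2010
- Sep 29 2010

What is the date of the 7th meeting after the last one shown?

Mar 23 2011

Gaps: 7, 9, 11, 13, 15, 17 days — each gap is 2 larger than the previous one.
Next gap: 19 days. Sep 29 2010 + 19 days = Oct 18 2010.
Next gap: 21 days. Oct 18 2010 + 21 days = Nov 8 2010.
Next gap: 23 days. Nov 8 2010 + 23 days = Dec 1 2010.
Next gap: 25 days. Dec 1 2010 + 25 days = Dec 26 2010.
Next gap: 27 days. Dec 26 2010 + 27 days = Jan 22 2011.
Next gap: 29 days. Jan 22 2011 + 29 days = Feb 20 2011.
Next gap: 31 days. Feb 20 2011 + 31 days = Mar 23 2011.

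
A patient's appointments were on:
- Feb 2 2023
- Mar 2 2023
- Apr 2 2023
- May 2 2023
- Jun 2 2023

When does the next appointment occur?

The day-of-month is always 2 (28, 31, 30, 31 days between events).
So this recurs on the 2nd of each month.
Next: July 2023 → Jul 2 2023.

Jul 2 2023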